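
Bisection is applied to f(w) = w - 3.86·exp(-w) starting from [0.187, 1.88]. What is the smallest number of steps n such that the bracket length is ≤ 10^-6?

21

Initial width b − a = 1.88 − 0.187 = 1.693000.
After n steps the width is (b−a)/2^n; need (b−a)/2^n ≤ 10^-6.
So n ≥ log₂(1.693000/10^-6) = log₂(1693000.0000) ≈ 20.6912.
Hence n = 21.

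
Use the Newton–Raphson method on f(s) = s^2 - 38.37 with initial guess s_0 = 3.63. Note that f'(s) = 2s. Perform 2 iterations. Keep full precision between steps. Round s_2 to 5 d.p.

6.25213

s_0 = 3.630000: f = -25.193100, f' = 7.260000 → s_1 = 3.630000 - (-25.193100)/(7.260000) = 7.100124
s_1 = 7.100124: f = 12.041760, f' = 14.200248 → s_2 = 7.100124 - (12.041760)/(14.200248) = 6.252127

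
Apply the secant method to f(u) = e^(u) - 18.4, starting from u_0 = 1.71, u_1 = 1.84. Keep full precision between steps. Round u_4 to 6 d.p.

2.700272

f(u_0) = -12.871039, f(u_1) = -12.103462
u_2 = 1.840000 - (-12.103462)·(1.840000 - 1.710000)/(-12.103462 - (-12.871039)) = 3.889893; f(u_2) = 30.505637
u_3 = 3.889893 - (30.505637)·(3.889893 - 1.840000)/(30.505637 - (-12.103462)) = 2.422289; f(u_3) = -7.128373
u_4 = 2.422289 - (-7.128373)·(2.422289 - 3.889893)/(-7.128373 - (30.505637)) = 2.700272; f(u_4) = -3.516220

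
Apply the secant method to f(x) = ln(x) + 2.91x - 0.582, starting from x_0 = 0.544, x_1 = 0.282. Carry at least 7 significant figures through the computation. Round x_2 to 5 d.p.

Secant update: x_(k+1) = x_k − f(x_k)·(x_k − x_(k-1))/(f(x_k) − f(x_(k-1))).
f(x_0) = 0.392234, f(x_1) = -1.027228
x_2 = 0.282000 - (-1.027228)·(0.282000 - 0.544000)/(-1.027228 - (0.392234)) = 0.471603; f(x_2) = 0.038745

0.47160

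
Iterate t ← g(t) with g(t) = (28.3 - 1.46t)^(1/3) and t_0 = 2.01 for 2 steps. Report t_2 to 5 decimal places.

t_1 = g(2.010000) = 2.938195
t_2 = g(2.938195) = 2.884909

2.88491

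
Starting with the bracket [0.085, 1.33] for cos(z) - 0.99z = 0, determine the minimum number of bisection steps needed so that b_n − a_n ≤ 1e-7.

24

Initial width b − a = 1.33 − 0.085 = 1.245000.
After n steps the width is (b−a)/2^n; need (b−a)/2^n ≤ 1e-7.
So n ≥ log₂(1.245000/1e-7) = log₂(12450000.0000) ≈ 23.5696.
Hence n = 24.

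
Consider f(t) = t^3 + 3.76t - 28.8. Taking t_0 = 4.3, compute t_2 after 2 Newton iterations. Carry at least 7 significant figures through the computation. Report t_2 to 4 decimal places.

Newton update: t ← t − f(t)/f'(t).
f'(t) = 3t^2 + 3.76
t_0 = 4.300000: f = 66.875000, f' = 59.230000 → t_1 = 4.300000 - (66.875000)/(59.230000) = 3.170927
t_1 = 3.170927: f = 15.005649, f' = 33.924332 → t_2 = 3.170927 - (15.005649)/(33.924332) = 2.728600

2.7286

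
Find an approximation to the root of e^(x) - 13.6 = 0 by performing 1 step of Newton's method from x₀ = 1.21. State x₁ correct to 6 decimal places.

4.265483

Newton update: x ← x − f(x)/f'(x).
f'(x) = e^(x)
x_0 = 1.210000: f = -10.246515, f' = 3.353485 → x_1 = 1.210000 - (-10.246515)/(3.353485) = 4.265483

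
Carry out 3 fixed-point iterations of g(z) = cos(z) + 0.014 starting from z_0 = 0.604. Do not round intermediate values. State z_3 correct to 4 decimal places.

z_1 = g(0.604000) = 0.837070
z_2 = g(0.837070) = 0.683641
z_3 = g(0.683641) = 0.789278

0.7893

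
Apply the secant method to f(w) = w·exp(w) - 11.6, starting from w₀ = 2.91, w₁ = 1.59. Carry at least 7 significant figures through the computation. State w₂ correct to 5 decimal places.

1.70004

f(w_0) = 41.818284, f(w_1) = -3.803039
w_2 = 1.590000 - (-3.803039)·(1.590000 - 2.910000)/(-3.803039 - (41.818284)) = 1.700037; f(w_2) = -2.293750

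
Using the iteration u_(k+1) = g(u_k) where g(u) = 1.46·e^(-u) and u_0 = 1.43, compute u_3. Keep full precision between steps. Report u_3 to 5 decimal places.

0.52151

u_1 = g(1.430000) = 0.349391
u_2 = g(0.349391) = 1.029471
u_3 = g(1.029471) = 0.521506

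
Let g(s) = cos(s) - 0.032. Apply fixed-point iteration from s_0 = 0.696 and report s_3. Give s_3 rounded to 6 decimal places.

0.726653

s_1 = g(0.696000) = 0.735413
s_2 = g(0.735413) = 0.709554
s_3 = g(0.709554) = 0.726653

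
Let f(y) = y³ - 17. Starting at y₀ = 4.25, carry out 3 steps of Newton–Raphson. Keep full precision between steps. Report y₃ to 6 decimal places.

Newton update: y ← y − f(y)/f'(y).
f'(y) = 3y²
y_0 = 4.250000: f = 59.765625, f' = 54.187500 → y_1 = 4.250000 - (59.765625)/(54.187500) = 3.147059
y_1 = 3.147059: f = 14.168405, f' = 29.711938 → y_2 = 3.147059 - (14.168405)/(29.711938) = 2.670200
y_2 = 2.670200: f = 2.038437, f' = 21.389901 → y_3 = 2.670200 - (2.038437)/(21.389901) = 2.574901

2.574901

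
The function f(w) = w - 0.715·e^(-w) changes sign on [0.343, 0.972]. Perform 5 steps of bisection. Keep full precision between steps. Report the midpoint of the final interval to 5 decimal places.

0.45111

f(0.343000) = -0.164391, f(0.972000) = 0.701497 (opposite signs)
step 1: m = 0.657500, f(m) = 0.287026 > 0 → root in [0.343000, 0.657500]
step 2: m = 0.500250, f(m) = 0.066689 > 0 → root in [0.343000, 0.500250]
step 3: m = 0.421625, f(m) = -0.047401 < 0 → root in [0.421625, 0.500250]
step 4: m = 0.460938, f(m) = 0.009993 > 0 → root in [0.421625, 0.460938]
step 5: m = 0.441281, f(m) = -0.018615 < 0 → root in [0.441281, 0.460938]
Midpoint of [0.441281, 0.460938] = 0.451109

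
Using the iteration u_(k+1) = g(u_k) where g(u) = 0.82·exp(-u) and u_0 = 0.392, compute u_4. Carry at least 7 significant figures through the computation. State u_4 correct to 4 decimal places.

u_1 = g(0.392000) = 0.554077
u_2 = g(0.554077) = 0.471174
u_3 = g(0.471174) = 0.511901
u_4 = g(0.511901) = 0.491471

0.4915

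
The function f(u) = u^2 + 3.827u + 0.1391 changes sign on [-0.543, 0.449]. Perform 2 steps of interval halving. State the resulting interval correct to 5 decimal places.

f(-0.543000) = -1.644112, f(0.449000) = 2.059024 (opposite signs)
step 1: m = -0.047000, f(m) = -0.038560 < 0 → root in [-0.047000, 0.449000]
step 2: m = 0.201000, f(m) = 0.948728 > 0 → root in [-0.047000, 0.201000]

[-0.04700, 0.20100]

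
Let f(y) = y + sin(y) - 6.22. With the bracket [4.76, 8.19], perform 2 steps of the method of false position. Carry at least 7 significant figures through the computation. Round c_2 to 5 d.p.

6.23594

f(4.760000) = -2.458867, f(8.190000) = 2.914075
step 1: c = 6.329701, f(c) = 0.156200 > 0 → new bracket [4.760000, 6.329701]
step 2: c = 6.235942, f(c) = -0.031285 < 0 → new bracket [6.235942, 6.329701]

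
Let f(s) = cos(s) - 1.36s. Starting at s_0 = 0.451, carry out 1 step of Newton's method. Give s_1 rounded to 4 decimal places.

0.6106

Newton update: s ← s − f(s)/f'(s).
f'(s) = -sin(s) - 1.36
s_0 = 0.451000: f = 0.286652, f' = -1.795866 → s_1 = 0.451000 - (0.286652)/(-1.795866) = 0.610618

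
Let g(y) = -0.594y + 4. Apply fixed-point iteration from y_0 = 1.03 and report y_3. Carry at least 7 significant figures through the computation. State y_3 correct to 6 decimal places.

y_1 = g(1.030000) = 3.388180
y_2 = g(3.388180) = 1.987421
y_3 = g(1.987421) = 2.819472

2.819472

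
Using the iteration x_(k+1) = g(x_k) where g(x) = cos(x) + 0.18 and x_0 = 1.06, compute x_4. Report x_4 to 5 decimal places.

x_1 = g(1.060000) = 0.668872
x_2 = g(0.668872) = 0.964522
x_3 = g(0.964522) = 0.749810
x_4 = g(0.749810) = 0.911818

0.91182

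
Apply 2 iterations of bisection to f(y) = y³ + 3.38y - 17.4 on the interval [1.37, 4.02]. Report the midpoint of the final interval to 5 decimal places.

f(1.370000) = -10.198047, f(4.020000) = 61.152408 (opposite signs)
step 1: m = 2.695000, f(m) = 11.282952 > 0 → root in [1.370000, 2.695000]
step 2: m = 2.032500, f(m) = -2.133778 < 0 → root in [2.032500, 2.695000]
Midpoint of [2.032500, 2.695000] = 2.363750

2.36375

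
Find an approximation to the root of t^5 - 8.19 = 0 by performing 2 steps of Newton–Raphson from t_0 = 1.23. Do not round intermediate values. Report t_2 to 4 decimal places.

1.5560

Newton update: t ← t − f(t)/f'(t).
f'(t) = 5t^4
t_0 = 1.230000: f = -5.374694, f' = 11.444332 → t_1 = 1.230000 - (-5.374694)/(11.444332) = 1.699638
t_1 = 1.699638: f = 5.993463, f' = 41.724951 → t_2 = 1.699638 - (5.993463)/(41.724951) = 1.555996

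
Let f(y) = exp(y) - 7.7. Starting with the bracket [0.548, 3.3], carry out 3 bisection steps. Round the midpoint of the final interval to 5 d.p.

f(0.548000) = -5.970210, f(3.300000) = 19.412639 (opposite signs)
step 1: m = 1.924000, f(m) = -0.851703 < 0 → root in [1.924000, 3.300000]
step 2: m = 2.612000, f(m) = 5.926276 > 0 → root in [1.924000, 2.612000]
step 3: m = 2.268000, f(m) = 1.960061 > 0 → root in [1.924000, 2.268000]
Midpoint of [1.924000, 2.268000] = 2.096000

2.09600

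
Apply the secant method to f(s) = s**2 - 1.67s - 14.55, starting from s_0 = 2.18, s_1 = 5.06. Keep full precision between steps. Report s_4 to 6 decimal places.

4.739883

Secant update: s_(k+1) = s_k − f(s_k)·(s_k − s_(k-1))/(f(s_k) − f(s_(k-1))).
f(s_0) = -13.438200, f(s_1) = 2.603400
s_2 = 5.060000 - (2.603400)·(5.060000 - 2.180000)/(2.603400 - (-13.438200)) = 4.592603; f(s_2) = -1.127643
s_3 = 4.592603 - (-1.127643)·(4.592603 - 5.060000)/(-1.127643 - (2.603400)) = 4.733866; f(s_3) = -0.046071
s_4 = 4.733866 - (-0.046071)·(4.733866 - 4.592603)/(-0.046071 - (-1.127643)) = 4.739883; f(s_4) = 0.000886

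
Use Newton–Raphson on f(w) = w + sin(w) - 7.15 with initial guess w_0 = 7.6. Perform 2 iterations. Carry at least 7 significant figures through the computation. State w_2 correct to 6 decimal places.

6.719229

f'(w) = 1 + cos(w)
w_0 = 7.600000: f = 1.417920, f' = 1.251260 → w_1 = 7.600000 - (1.417920)/(1.251260) = 6.466806
w_1 = 6.466806: f = -0.500603, f' = 1.983189 → w_2 = 6.466806 - (-0.500603)/(1.983189) = 6.719229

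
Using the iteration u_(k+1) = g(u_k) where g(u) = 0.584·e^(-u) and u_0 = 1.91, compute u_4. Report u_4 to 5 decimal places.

u_1 = g(1.910000) = 0.086479
u_2 = g(0.086479) = 0.535618
u_3 = g(0.535618) = 0.341819
u_4 = g(0.341819) = 0.414918

0.41492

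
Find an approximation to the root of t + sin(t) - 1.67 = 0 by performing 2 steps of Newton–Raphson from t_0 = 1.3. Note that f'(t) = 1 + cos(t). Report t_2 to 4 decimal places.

t_0 = 1.300000: f = 0.593558, f' = 1.267499 → t_1 = 1.300000 - (0.593558)/(1.267499) = 0.831709
t_1 = 0.831709: f = -0.099207, f' = 1.673614 → t_2 = 0.831709 - (-0.099207)/(1.673614) = 0.890986

0.8910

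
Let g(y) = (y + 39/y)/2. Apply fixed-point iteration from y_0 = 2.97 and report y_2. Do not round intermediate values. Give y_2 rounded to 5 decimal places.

6.44749

y_1 = g(2.970000) = 8.050657
y_2 = g(8.050657) = 6.447491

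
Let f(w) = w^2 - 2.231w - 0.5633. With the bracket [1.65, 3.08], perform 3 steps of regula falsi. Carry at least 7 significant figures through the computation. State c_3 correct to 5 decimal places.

False-position update: c = (a·f(b) − b·f(a))/(f(b) − f(a)); replace the endpoint whose sign matches f(c).
f(1.650000) = -1.521950, f(3.080000) = 2.051620
step 1: c = 2.259024, f(c) = -0.499994 < 0 → new bracket [2.259024, 3.080000]
step 2: c = 2.419896, f(c) = -0.106192 < 0 → new bracket [2.419896, 3.080000]
step 3: c = 2.452381, f(c) = -0.020389 < 0 → new bracket [2.452381, 3.080000]

2.45238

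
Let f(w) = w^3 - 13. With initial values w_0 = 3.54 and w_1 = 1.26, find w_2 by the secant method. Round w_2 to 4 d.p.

f(w_0) = 31.361864, f(w_1) = -10.999624
w_2 = 1.260000 - (-10.999624)·(1.260000 - 3.540000)/(-10.999624 - (31.361864)) = 1.852027; f(w_2) = -6.647540

1.8520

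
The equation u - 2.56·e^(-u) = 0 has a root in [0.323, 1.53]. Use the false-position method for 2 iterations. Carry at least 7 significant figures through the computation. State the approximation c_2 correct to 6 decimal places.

0.985133

f(0.323000) = -1.530373, f(1.530000) = 0.975669
step 1: c = 1.060083, f(c) = 0.173229 > 0 → new bracket [0.323000, 1.060083]
step 2: c = 0.985133, f(c) = 0.029256 > 0 → new bracket [0.323000, 0.985133]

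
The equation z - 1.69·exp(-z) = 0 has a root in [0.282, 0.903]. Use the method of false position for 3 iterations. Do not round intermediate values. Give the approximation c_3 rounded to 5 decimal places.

False-position update: c = (a·f(b) − b·f(a))/(f(b) − f(a)); replace the endpoint whose sign matches f(c).
f(0.282000) = -0.992723, f(0.903000) = 0.217955
step 1: c = 0.791203, f(c) = 0.025127 > 0 → new bracket [0.282000, 0.791203]
step 2: c = 0.778632, f(c) = 0.002866 > 0 → new bracket [0.282000, 0.778632]
step 3: c = 0.777203, f(c) = 0.000326 > 0 → new bracket [0.282000, 0.777203]

0.77720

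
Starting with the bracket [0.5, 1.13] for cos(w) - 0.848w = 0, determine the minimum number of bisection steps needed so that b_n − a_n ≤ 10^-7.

23

Initial width b − a = 1.13 − 0.5 = 0.630000.
After n steps the width is (b−a)/2^n; need (b−a)/2^n ≤ 10^-7.
So n ≥ log₂(0.630000/10^-7) = log₂(6300000.0000) ≈ 22.5869.
Hence n = 23.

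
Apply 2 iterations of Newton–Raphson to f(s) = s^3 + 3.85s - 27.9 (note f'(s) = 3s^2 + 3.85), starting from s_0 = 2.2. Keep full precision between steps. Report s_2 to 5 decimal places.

Newton update: s ← s − f(s)/f'(s).
s_0 = 2.200000: f = -8.782000, f' = 18.370000 → s_1 = 2.200000 - (-8.782000)/(18.370000) = 2.678062
s_1 = 2.678062: f = 1.617644, f' = 25.366049 → s_2 = 2.678062 - (1.617644)/(25.366049) = 2.614290

2.61429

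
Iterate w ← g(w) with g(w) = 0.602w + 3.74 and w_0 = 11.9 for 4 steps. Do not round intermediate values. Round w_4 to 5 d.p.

9.72572

w_1 = g(11.900000) = 10.903800
w_2 = g(10.903800) = 10.304088
w_3 = g(10.304088) = 9.943061
w_4 = g(9.943061) = 9.725723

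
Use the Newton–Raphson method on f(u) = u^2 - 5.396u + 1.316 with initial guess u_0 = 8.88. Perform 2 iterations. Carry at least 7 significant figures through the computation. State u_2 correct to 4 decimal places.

f'(u) = 2u - 5.396
u_0 = 8.880000: f = 32.253920, f' = 12.364000 → u_1 = 8.880000 - (32.253920)/(12.364000) = 6.271304
u_1 = 6.271304: f = 6.805296, f' = 7.146608 → u_2 = 6.271304 - (6.805296)/(7.146608) = 5.319062

5.3191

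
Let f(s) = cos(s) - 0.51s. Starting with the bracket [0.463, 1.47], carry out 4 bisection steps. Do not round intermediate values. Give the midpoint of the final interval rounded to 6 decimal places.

f(0.463000) = 0.658587, f(1.470000) = -0.649074 (opposite signs)
step 1: m = 0.966500, f(m) = 0.075268 > 0 → root in [0.966500, 1.470000]
step 2: m = 1.218250, f(m) = -0.276019 < 0 → root in [0.966500, 1.218250]
step 3: m = 1.092375, f(m) = -0.096733 < 0 → root in [0.966500, 1.092375]
step 4: m = 1.029438, f(m) = -0.009712 < 0 → root in [0.966500, 1.029438]
Midpoint of [0.966500, 1.029438] = 0.997969

0.997969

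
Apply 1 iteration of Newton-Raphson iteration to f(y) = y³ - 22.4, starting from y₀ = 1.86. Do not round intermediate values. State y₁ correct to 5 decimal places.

f'(y) = 3y²
y_0 = 1.860000: f = -15.965144, f' = 10.378800 → y_1 = 1.860000 - (-15.965144)/(10.378800) = 3.398246

3.39825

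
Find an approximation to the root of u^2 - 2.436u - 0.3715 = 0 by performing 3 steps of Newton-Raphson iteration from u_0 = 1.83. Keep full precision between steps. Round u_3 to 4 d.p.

2.5812

Newton update: u ← u − f(u)/f'(u).
f'(u) = 2u - 2.436
u_0 = 1.830000: f = -1.480480, f' = 1.224000 → u_1 = 1.830000 - (-1.480480)/(1.224000) = 3.039542
u_1 = 3.039542: f = 1.462993, f' = 3.643085 → u_2 = 3.039542 - (1.462993)/(3.643085) = 2.637962
u_2 = 2.637962: f = 0.161267, f' = 2.839923 → u_3 = 2.637962 - (0.161267)/(2.839923) = 2.581176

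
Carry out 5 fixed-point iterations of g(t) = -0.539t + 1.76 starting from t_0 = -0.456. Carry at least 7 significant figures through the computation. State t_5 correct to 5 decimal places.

1.21637

t_1 = g(-0.456000) = 2.005784
t_2 = g(2.005784) = 0.678882
t_3 = g(0.678882) = 1.394082
t_4 = g(1.394082) = 1.008590
t_5 = g(1.008590) = 1.216370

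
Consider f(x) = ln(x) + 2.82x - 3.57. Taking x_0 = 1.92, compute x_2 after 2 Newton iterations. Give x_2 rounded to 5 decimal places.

1.20093

Newton update: x ← x − f(x)/f'(x).
f'(x) = 1/x + 2.82
x_0 = 1.920000: f = 2.496725, f' = 3.340833 → x_1 = 1.920000 - (2.496725)/(3.340833) = 1.172664
x_1 = 1.172664: f = -0.103810, f' = 3.672759 → x_2 = 1.172664 - (-0.103810)/(3.672759) = 1.200929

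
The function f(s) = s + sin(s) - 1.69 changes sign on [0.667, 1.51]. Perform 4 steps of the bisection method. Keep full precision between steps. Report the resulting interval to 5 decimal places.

f(0.667000) = -0.404368, f(1.510000) = 0.818152 (opposite signs)
step 1: m = 1.088500, f(m) = 0.284432 > 0 → root in [0.667000, 1.088500]
step 2: m = 0.877750, f(m) = -0.042947 < 0 → root in [0.877750, 1.088500]
step 3: m = 0.983125, f(m) = 0.125359 > 0 → root in [0.877750, 0.983125]
step 4: m = 0.930438, f(m) = 0.042319 > 0 → root in [0.877750, 0.930438]

[0.87775, 0.93044]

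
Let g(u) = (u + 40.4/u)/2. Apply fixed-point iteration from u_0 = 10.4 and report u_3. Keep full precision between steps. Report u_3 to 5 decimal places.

6.35625

u_1 = g(10.400000) = 7.142308
u_2 = g(7.142308) = 6.399371
u_3 = g(6.399371) = 6.356246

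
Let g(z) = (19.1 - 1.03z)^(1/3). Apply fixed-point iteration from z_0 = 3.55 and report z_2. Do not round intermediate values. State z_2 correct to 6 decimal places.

2.547621

z_1 = g(3.550000) = 2.490282
z_2 = g(2.490282) = 2.547621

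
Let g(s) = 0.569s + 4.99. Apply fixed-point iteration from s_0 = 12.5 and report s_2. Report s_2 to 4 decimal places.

11.8763

s_1 = g(12.500000) = 12.102500
s_2 = g(12.102500) = 11.876322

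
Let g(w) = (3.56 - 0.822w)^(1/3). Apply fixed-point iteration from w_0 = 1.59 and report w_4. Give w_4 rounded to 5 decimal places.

w_1 = g(1.590000) = 1.310957
w_2 = g(1.310957) = 1.354015
w_3 = g(1.354015) = 1.347549
w_4 = g(1.347549) = 1.348524

1.34852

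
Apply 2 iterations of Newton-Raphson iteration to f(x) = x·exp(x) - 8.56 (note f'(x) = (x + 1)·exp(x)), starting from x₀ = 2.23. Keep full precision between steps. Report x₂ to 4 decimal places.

x_0 = 2.230000: f = 12.178701, f' = 30.038567 → x_1 = 2.230000 - (12.178701)/(30.038567) = 1.824565
x_1 = 1.824565: f = 2.752472, f' = 17.512566 → x_2 = 1.824565 - (2.752472)/(17.512566) = 1.667393

1.6674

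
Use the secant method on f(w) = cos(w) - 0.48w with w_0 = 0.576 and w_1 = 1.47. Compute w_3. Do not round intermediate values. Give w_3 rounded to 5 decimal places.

1.04300

f(w_0) = 0.562168, f(w_1) = -0.604974
w_2 = 1.470000 - (-0.604974)·(1.470000 - 0.576000)/(-0.604974 - (0.562168)) = 1.006606; f(w_2) = 0.051561
w_3 = 1.006606 - (0.051561)·(1.006606 - 1.470000)/(0.051561 - (-0.604974)) = 1.042999; f(w_3) = 0.002993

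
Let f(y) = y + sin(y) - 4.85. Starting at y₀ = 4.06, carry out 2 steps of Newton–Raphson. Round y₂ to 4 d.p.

2.5709

f'(y) = 1 + cos(y)
y_0 = 4.060000: f = -1.584636, f' = 0.392913 → y_1 = 4.060000 - (-1.584636)/(0.392913) = 8.093040
y_1 = 8.093040: f = 4.214601, f' = 0.763212 → y_2 = 8.093040 - (4.214601)/(0.763212) = 2.570853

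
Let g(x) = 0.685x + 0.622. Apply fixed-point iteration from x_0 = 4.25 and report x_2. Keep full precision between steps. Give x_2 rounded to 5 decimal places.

x_1 = g(4.250000) = 3.533250
x_2 = g(3.533250) = 3.042276

3.04228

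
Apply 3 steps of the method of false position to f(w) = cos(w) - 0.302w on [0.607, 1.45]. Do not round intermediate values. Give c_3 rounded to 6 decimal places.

1.199942

False-position update: c = (a·f(b) − b·f(a))/(f(b) − f(a)); replace the endpoint whose sign matches f(c).
f(0.607000) = 0.638049, f(1.450000) = -0.317397
step 1: c = 1.169957, f(c) = 0.036864 > 0 → new bracket [1.169957, 1.450000]
step 2: c = 1.199098, f(c) = 0.001071 > 0 → new bracket [1.199098, 1.450000]
step 3: c = 1.199942, f(c) = 0.000030 > 0 → new bracket [1.199942, 1.450000]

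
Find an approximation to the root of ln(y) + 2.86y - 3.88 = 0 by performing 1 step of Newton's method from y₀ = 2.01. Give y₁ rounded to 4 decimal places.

1.2455

Newton update: y ← y − f(y)/f'(y).
f'(y) = 1/y + 2.86
y_0 = 2.010000: f = 2.566735, f' = 3.357512 → y_1 = 2.010000 - (2.566735)/(3.357512) = 1.245525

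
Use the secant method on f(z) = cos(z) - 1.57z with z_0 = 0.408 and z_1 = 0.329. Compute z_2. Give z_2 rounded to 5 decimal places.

Secant update: z_(k+1) = z_k − f(z_k)·(z_k − z_(k-1))/(f(z_k) − f(z_(k-1))).
f(z_0) = 0.277356, f(z_1) = 0.429836
z_2 = 0.329000 - (0.429836)·(0.329000 - 0.408000)/(0.429836 - (0.277356)) = 0.551699; f(z_2) = -0.014532

0.55170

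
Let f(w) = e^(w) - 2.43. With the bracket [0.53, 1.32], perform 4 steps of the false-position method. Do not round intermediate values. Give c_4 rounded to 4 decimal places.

0.8873

False-position update: c = (a·f(b) − b·f(a))/(f(b) − f(a)); replace the endpoint whose sign matches f(c).
f(0.530000) = -0.731068, f(1.320000) = 1.313421
step 1: c = 0.812488, f(c) = -0.176492 < 0 → new bracket [0.812488, 1.320000]
step 2: c = 0.872607, f(c) = -0.036859 < 0 → new bracket [0.872607, 1.320000]
step 3: c = 0.884819, f(c) = -0.007453 < 0 → new bracket [0.884819, 1.320000]
step 4: c = 0.887275, f(c) = -0.001497 < 0 → new bracket [0.887275, 1.320000]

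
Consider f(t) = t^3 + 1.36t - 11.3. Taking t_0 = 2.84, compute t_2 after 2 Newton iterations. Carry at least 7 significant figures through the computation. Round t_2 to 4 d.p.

2.0573

Newton update: t ← t − f(t)/f'(t).
f'(t) = 3t^2 + 1.36
t_0 = 2.840000: f = 15.468704, f' = 25.556800 → t_1 = 2.840000 - (15.468704)/(25.556800) = 2.234732
t_1 = 2.234732: f = 2.899554, f' = 16.342086 → t_2 = 2.234732 - (2.899554)/(16.342086) = 2.057304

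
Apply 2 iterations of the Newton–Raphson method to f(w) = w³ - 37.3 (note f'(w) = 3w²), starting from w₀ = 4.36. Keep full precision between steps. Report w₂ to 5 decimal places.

w_0 = 4.360000: f = 45.581856, f' = 57.028800 → w_1 = 4.360000 - (45.581856)/(57.028800) = 3.560722
w_1 = 3.560722: f = 7.845479, f' = 38.036227 → w_2 = 3.560722 - (7.845479)/(38.036227) = 3.354459

3.35446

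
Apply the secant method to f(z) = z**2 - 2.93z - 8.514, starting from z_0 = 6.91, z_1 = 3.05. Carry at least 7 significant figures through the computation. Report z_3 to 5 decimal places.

Secant update: z_(k+1) = z_k − f(z_k)·(z_k − z_(k-1))/(f(z_k) − f(z_(k-1))).
f(z_0) = 18.987800, f(z_1) = -8.148000
z_2 = 3.050000 - (-8.148000)·(3.050000 - 6.910000)/(-8.148000 - (18.987800)) = 4.209033; f(z_2) = -3.130509
z_3 = 4.209033 - (-3.130509)·(4.209033 - 3.050000)/(-3.130509 - (-8.148000)) = 4.932176; f(z_3) = 1.361082

4.93218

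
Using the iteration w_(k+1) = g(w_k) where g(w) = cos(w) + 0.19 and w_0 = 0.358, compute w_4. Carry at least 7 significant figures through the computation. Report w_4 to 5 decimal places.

w_1 = g(0.358000) = 1.126599
w_2 = g(1.126599) = 0.619733
w_3 = g(0.619733) = 1.004034
w_4 = g(1.004034) = 0.726904

0.72690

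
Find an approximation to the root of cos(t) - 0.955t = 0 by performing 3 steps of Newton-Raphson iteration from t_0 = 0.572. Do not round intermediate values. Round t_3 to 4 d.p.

0.7594

f'(t) = -sin(t) - 0.955
t_0 = 0.572000: f = 0.294560, f' = -1.496315 → t_1 = 0.572000 - (0.294560)/(-1.496315) = 0.768857
t_1 = 0.768857: f = -0.015553, f' = -1.650314 → t_2 = 0.768857 - (-0.015553)/(-1.650314) = 0.759433
t_2 = 0.759433: f = -0.000032, f' = -1.643510 → t_3 = 0.759433 - (-0.000032)/(-1.643510) = 0.759414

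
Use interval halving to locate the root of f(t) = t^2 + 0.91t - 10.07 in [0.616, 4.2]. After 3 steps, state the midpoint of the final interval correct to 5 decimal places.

2.63200

f(0.616000) = -9.129984, f(4.200000) = 11.392000 (opposite signs)
step 1: m = 2.408000, f(m) = -2.080256 < 0 → root in [2.408000, 4.200000]
step 2: m = 3.304000, f(m) = 3.853056 > 0 → root in [2.408000, 3.304000]
step 3: m = 2.856000, f(m) = 0.685696 > 0 → root in [2.408000, 2.856000]
Midpoint of [2.408000, 2.856000] = 2.632000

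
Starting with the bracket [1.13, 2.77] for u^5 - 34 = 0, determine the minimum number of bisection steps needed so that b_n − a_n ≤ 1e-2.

Initial width b − a = 2.77 − 1.13 = 1.640000.
After n steps the width is (b−a)/2^n; need (b−a)/2^n ≤ 1e-2.
So n ≥ log₂(1.640000/1e-2) = log₂(164.0000) ≈ 7.3576.
Hence n = 8.

8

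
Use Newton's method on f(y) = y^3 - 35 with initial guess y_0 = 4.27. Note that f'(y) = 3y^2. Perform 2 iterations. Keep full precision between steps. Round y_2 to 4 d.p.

3.2841

y_0 = 4.270000: f = 42.854483, f' = 54.698700 → y_1 = 4.270000 - (42.854483)/(54.698700) = 3.486536
y_1 = 3.486536: f = 7.382085, f' = 36.467792 → y_2 = 3.486536 - (7.382085)/(36.467792) = 3.284108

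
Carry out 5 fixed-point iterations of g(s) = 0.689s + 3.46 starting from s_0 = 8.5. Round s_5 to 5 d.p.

10.71775

s_1 = g(8.500000) = 9.316500
s_2 = g(9.316500) = 9.879068
s_3 = g(9.879068) = 10.266678
s_4 = g(10.266678) = 10.533741
s_5 = g(10.533741) = 10.717748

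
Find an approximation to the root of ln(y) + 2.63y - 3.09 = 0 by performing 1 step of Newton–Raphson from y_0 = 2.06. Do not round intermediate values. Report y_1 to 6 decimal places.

1.080842

Newton update: y ← y − f(y)/f'(y).
f'(y) = 1/y + 2.63
y_0 = 2.060000: f = 3.050506, f' = 3.115437 → y_1 = 2.060000 - (3.050506)/(3.115437) = 1.080842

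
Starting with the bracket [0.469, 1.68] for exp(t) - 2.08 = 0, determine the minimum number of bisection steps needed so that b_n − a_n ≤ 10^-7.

24

Initial width b − a = 1.68 − 0.469 = 1.211000.
After n steps the width is (b−a)/2^n; need (b−a)/2^n ≤ 10^-7.
So n ≥ log₂(1.211000/10^-7) = log₂(12110000.0000) ≈ 23.5297.
Hence n = 24.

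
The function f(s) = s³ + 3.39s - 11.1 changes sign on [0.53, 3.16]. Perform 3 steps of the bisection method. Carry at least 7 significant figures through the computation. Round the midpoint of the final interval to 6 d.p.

1.680625

f(0.530000) = -9.154423, f(3.160000) = 31.166896 (opposite signs)
step 1: m = 1.845000, f(m) = 1.434976 > 0 → root in [0.530000, 1.845000]
step 2: m = 1.187500, f(m) = -5.399814 < 0 → root in [1.187500, 1.845000]
step 3: m = 1.516250, f(m) = -2.474032 < 0 → root in [1.516250, 1.845000]
Midpoint of [1.516250, 1.845000] = 1.680625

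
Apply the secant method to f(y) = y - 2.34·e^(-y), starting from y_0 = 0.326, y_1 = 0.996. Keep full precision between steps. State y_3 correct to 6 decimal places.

0.926323

Secant update: y_(k+1) = y_k − f(y_k)·(y_k − y_(k-1))/(f(y_k) − f(y_(k-1))).
f(y_0) = -1.363024, f(y_1) = 0.131712
y_2 = 0.996000 - (0.131712)·(0.996000 - 0.326000)/(0.131712 - (-1.363024)) = 0.936962; f(y_2) = 0.020111
y_3 = 0.936962 - (0.020111)·(0.936962 - 0.996000)/(0.020111 - (0.131712)) = 0.926323; f(y_3) = -0.000334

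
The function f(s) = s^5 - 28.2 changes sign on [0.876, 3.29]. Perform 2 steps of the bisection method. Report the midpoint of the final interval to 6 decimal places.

f(0.876000) = -27.684153, f(3.290000) = 357.260153 (opposite signs)
step 1: m = 2.083000, f(m) = 11.014470 > 0 → root in [0.876000, 2.083000]
step 2: m = 1.479500, f(m) = -21.111165 < 0 → root in [1.479500, 2.083000]
Midpoint of [1.479500, 2.083000] = 1.781250

1.781250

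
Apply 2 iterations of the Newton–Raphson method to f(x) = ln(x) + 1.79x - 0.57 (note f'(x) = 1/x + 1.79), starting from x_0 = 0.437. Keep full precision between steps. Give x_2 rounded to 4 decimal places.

x_0 = 0.437000: f = -0.615592, f' = 4.078330 → x_1 = 0.437000 - (-0.615592)/(4.078330) = 0.587942
x_1 = 0.587942: f = -0.048710, f' = 3.490847 → x_2 = 0.587942 - (-0.048710)/(3.490847) = 0.601896

0.6019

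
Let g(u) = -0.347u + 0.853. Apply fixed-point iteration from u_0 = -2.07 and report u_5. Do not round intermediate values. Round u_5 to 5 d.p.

u_1 = g(-2.070000) = 1.571290
u_2 = g(1.571290) = 0.307762
u_3 = g(0.307762) = 0.746206
u_4 = g(0.746206) = 0.594066
u_5 = g(0.594066) = 0.646859

0.64686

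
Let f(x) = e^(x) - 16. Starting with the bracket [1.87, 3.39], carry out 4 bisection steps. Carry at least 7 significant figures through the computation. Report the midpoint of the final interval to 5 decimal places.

2.77250

f(1.870000) = -9.511704, f(3.390000) = 13.665952 (opposite signs)
step 1: m = 2.630000, f(m) = -2.126230 < 0 → root in [2.630000, 3.390000]
step 2: m = 3.010000, f(m) = 4.287400 > 0 → root in [2.630000, 3.010000]
step 3: m = 2.820000, f(m) = 0.776851 > 0 → root in [2.630000, 2.820000]
step 4: m = 2.725000, f(m) = -0.743586 < 0 → root in [2.725000, 2.820000]
Midpoint of [2.725000, 2.820000] = 2.772500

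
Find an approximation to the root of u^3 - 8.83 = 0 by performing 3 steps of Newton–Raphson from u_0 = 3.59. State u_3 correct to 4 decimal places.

2.0723

f'(u) = 3u^2
u_0 = 3.590000: f = 37.438279, f' = 38.664300 → u_1 = 3.590000 - (37.438279)/(38.664300) = 2.621709
u_1 = 2.621709: f = 9.189953, f' = 20.620080 → u_2 = 2.621709 - (9.189953)/(20.620080) = 2.176030
u_2 = 2.176030: f = 1.473728, f' = 14.205315 → u_3 = 2.176030 - (1.473728)/(14.205315) = 2.072285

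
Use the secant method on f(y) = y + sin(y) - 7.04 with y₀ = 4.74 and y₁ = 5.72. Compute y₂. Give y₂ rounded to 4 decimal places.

f(y_0) = -3.299619, f(y_1) = -1.853882
y_2 = 5.720000 - (-1.853882)·(5.720000 - 4.740000)/(-1.853882 - (-3.299619)) = 6.976664; f(y_2) = 0.575880

6.9767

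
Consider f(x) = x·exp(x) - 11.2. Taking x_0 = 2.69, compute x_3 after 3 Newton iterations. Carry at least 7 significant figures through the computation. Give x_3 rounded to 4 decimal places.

1.8213

f'(x) = (x + 1)·exp(x)
x_0 = 2.690000: f = 28.428208, f' = 54.359884 → x_1 = 2.690000 - (28.428208)/(54.359884) = 2.167037
x_1 = 2.167037: f = 7.723372, f' = 27.655744 → x_2 = 2.167037 - (7.723372)/(27.655744) = 1.887769
x_2 = 1.887769: f = 1.267986, f' = 19.072602 → x_3 = 1.887769 - (1.267986)/(19.072602) = 1.821287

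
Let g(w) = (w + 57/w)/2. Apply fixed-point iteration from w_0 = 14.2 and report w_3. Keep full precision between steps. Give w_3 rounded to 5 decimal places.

w_1 = g(14.200000) = 9.107042
w_2 = g(9.107042) = 7.682967
w_3 = g(7.682967) = 7.550988

7.55099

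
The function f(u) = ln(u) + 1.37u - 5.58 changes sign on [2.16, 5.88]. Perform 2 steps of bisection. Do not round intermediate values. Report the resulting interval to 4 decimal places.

[3.0900, 4.0200]

f(2.160000) = -1.850692, f(5.880000) = 4.247157 (opposite signs)
step 1: m = 4.020000, f(m) = 1.318682 > 0 → root in [2.160000, 4.020000]
step 2: m = 3.090000, f(m) = -0.218529 < 0 → root in [3.090000, 4.020000]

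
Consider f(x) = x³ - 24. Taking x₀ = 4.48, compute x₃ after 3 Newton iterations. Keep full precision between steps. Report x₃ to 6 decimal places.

2.886164

f'(x) = 3x²
x_0 = 4.480000: f = 65.915392, f' = 60.211200 → x_1 = 4.480000 - (65.915392)/(60.211200) = 3.385264
x_1 = 3.385264: f = 14.795154, f' = 34.380029 → x_2 = 3.385264 - (14.795154)/(34.380029) = 2.954922
x_2 = 2.954922: f = 1.801093, f' = 26.194694 → x_3 = 2.954922 - (1.801093)/(26.194694) = 2.886164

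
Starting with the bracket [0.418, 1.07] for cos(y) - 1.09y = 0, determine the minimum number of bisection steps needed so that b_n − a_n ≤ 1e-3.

Initial width b − a = 1.07 − 0.418 = 0.652000.
After n steps the width is (b−a)/2^n; need (b−a)/2^n ≤ 1e-3.
So n ≥ log₂(0.652000/1e-3) = log₂(652.0000) ≈ 9.3487.
Hence n = 10.

10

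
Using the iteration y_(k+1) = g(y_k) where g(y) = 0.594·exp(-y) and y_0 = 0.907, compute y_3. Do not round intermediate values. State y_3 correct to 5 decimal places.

y_1 = g(0.907000) = 0.239818
y_2 = g(0.239818) = 0.467342
y_3 = g(0.467342) = 0.372239

0.37224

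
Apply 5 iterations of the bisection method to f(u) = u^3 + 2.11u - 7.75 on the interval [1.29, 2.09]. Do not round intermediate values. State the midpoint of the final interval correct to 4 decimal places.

f(1.290000) = -2.881411, f(2.090000) = 5.789229 (opposite signs)
step 1: m = 1.690000, f(m) = 0.642709 > 0 → root in [1.290000, 1.690000]
step 2: m = 1.490000, f(m) = -1.298151 < 0 → root in [1.490000, 1.690000]
step 3: m = 1.590000, f(m) = -0.375421 < 0 → root in [1.590000, 1.690000]
step 4: m = 1.640000, f(m) = 0.121344 > 0 → root in [1.590000, 1.640000]
step 5: m = 1.615000, f(m) = -0.130067 < 0 → root in [1.615000, 1.640000]
Midpoint of [1.615000, 1.640000] = 1.627500

1.6275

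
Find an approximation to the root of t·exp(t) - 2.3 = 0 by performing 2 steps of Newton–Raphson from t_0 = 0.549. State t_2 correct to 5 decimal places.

0.93080

Newton update: t ← t − f(t)/f'(t).
f'(t) = (t + 1)·exp(t)
t_0 = 0.549000: f = -1.349395, f' = 2.682125 → t_1 = 0.549000 - (-1.349395)/(2.682125) = 1.052107
t_1 = 1.052107: f = 0.712894, f' = 5.876572 → t_2 = 1.052107 - (0.712894)/(5.876572) = 0.930795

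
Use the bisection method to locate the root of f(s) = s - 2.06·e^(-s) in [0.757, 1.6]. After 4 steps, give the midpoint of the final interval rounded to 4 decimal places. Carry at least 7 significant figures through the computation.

f(0.757000) = -0.209287, f(1.600000) = 1.184093 (opposite signs)
step 1: m = 1.178500, f(m) = 0.544556 > 0 → root in [0.757000, 1.178500]
step 2: m = 0.967750, f(m) = 0.185080 > 0 → root in [0.757000, 0.967750]
step 3: m = 0.862375, f(m) = -0.007271 < 0 → root in [0.862375, 0.967750]
step 4: m = 0.915063, f(m) = 0.090050 > 0 → root in [0.862375, 0.915063]
Midpoint of [0.862375, 0.915063] = 0.888719

0.8887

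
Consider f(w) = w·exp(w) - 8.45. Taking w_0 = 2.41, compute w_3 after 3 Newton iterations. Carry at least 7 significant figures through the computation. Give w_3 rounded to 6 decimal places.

f'(w) = (w + 1)·exp(w)
w_0 = 2.410000: f = 18.382846, f' = 37.966808 → w_1 = 2.410000 - (18.382846)/(37.966808) = 1.925818
w_1 = 1.925818: f = 4.762571, f' = 20.073330 → w_2 = 1.925818 - (4.762571)/(20.073330) = 1.688559
w_2 = 1.688559: f = 0.687940, f' = 14.549618 → w_3 = 1.688559 - (0.687940)/(14.549618) = 1.641277

1.641277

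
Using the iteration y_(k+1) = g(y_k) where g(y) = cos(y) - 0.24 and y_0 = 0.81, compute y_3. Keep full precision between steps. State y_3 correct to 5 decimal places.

y_1 = g(0.810000) = 0.449498
y_2 = g(0.449498) = 0.660665
y_3 = g(0.660665) = 0.549584

0.54958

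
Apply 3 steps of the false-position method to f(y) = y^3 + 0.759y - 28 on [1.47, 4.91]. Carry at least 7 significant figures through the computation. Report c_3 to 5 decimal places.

f(1.470000) = -23.707747, f(4.910000) = 94.097461
step 1: c = 2.162284, f(c) = -16.249129 < 0 → new bracket [2.162284, 4.910000]
step 2: c = 2.566900, f(c) = -9.138484 < 0 → new bracket [2.566900, 4.910000]
step 3: c = 2.774312, f(c) = -4.540954 < 0 → new bracket [2.774312, 4.910000]

2.77431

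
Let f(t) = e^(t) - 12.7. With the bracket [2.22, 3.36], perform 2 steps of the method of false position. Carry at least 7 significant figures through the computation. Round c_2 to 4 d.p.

f(2.220000) = -3.492669, f(3.360000) = 16.089191
step 1: c = 2.423333, f(c) = -1.416593 < 0 → new bracket [2.423333, 3.360000]
step 2: c = 2.499130, f(c) = -0.528105 < 0 → new bracket [2.499130, 3.360000]

2.4991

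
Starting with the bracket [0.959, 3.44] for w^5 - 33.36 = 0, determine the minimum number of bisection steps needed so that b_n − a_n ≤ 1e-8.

28

Initial width b − a = 3.44 − 0.959 = 2.481000.
After n steps the width is (b−a)/2^n; need (b−a)/2^n ≤ 1e-8.
So n ≥ log₂(2.481000/1e-8) = log₂(248100000.0000) ≈ 27.8863.
Hence n = 28.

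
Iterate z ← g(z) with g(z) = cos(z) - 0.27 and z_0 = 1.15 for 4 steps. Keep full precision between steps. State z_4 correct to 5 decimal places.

0.61629

z_1 = g(1.150000) = 0.138487
z_2 = g(0.138487) = 0.720426
z_3 = g(0.720426) = 0.481525
z_4 = g(0.481525) = 0.616290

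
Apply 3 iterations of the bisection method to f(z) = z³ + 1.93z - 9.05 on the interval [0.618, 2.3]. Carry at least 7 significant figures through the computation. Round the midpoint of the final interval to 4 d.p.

1.7744

f(0.618000) = -7.621231, f(2.300000) = 7.556000 (opposite signs)
step 1: m = 1.459000, f(m) = -3.128384 < 0 → root in [1.459000, 2.300000]
step 2: m = 1.879500, f(m) = 1.216807 > 0 → root in [1.459000, 1.879500]
step 3: m = 1.669250, f(m) = -1.177157 < 0 → root in [1.669250, 1.879500]
Midpoint of [1.669250, 1.879500] = 1.774375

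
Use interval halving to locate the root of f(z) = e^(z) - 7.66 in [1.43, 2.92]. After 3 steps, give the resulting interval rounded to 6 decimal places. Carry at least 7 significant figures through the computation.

f(1.430000) = -3.481301, f(2.920000) = 10.881287 (opposite signs)
step 1: m = 2.175000, f(m) = 1.142185 > 0 → root in [1.430000, 2.175000]
step 2: m = 1.802500, f(m) = -1.595209 < 0 → root in [1.802500, 2.175000]
step 3: m = 1.988750, f(m) = -0.353605 < 0 → root in [1.988750, 2.175000]

[1.988750, 2.175000]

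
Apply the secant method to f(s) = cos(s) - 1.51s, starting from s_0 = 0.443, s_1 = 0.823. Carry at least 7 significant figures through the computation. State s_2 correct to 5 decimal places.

Secant update: s_(k+1) = s_k − f(s_k)·(s_k − s_(k-1))/(f(s_k) − f(s_(k-1))).
f(s_0) = 0.234540, f(s_1) = -0.562705
s_2 = 0.823000 - (-0.562705)·(0.823000 - 0.443000)/(-0.562705 - (0.234540)) = 0.554791; f(s_2) = 0.012275

0.55479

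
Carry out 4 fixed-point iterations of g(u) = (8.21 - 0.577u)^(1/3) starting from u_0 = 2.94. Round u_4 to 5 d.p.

1.92209

u_1 = g(2.940000) = 1.867558
u_2 = g(1.867558) = 1.924918
u_3 = g(1.924918) = 1.921936
u_4 = g(1.921936) = 1.922091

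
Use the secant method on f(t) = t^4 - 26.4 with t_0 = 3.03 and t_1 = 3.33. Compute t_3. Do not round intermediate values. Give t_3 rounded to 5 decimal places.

f(t_0) = 57.888925, f(t_1) = 96.563703
t_2 = 3.330000 - (96.563703)·(3.330000 - 3.030000)/(96.563703 - (57.888925)) = 2.580956; f(t_2) = 17.973369
t_3 = 2.580956 - (17.973369)·(2.580956 - 3.330000)/(17.973369 - (96.563703)) = 2.409652; f(t_3) = 7.314541

2.40965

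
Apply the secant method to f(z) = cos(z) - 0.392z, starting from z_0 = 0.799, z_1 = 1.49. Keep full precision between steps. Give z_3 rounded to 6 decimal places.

1.116526

f(z_0) = 0.384216, f(z_1) = -0.503372
z_2 = 1.490000 - (-0.503372)·(1.490000 - 0.799000)/(-0.503372 - (0.384216)) = 1.098118; f(z_2) = 0.024811
z_3 = 1.098118 - (0.024811)·(1.098118 - 1.490000)/(0.024811 - (-0.503372)) = 1.116526; f(z_3) = 0.001129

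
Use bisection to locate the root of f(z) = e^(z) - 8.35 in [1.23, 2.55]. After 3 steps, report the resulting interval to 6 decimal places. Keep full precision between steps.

[2.055000, 2.220000]

f(1.230000) = -4.928770, f(2.550000) = 4.457104 (opposite signs)
step 1: m = 1.890000, f(m) = -1.730631 < 0 → root in [1.890000, 2.550000]
step 2: m = 2.220000, f(m) = 0.857331 > 0 → root in [1.890000, 2.220000]
step 3: m = 2.055000, f(m) = -0.543162 < 0 → root in [2.055000, 2.220000]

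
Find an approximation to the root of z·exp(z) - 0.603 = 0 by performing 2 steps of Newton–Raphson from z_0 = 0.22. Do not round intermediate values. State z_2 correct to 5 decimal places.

0.40392

f'(z) = (z + 1)·exp(z)
z_0 = 0.220000: f = -0.328863, f' = 1.520214 → z_1 = 0.220000 - (-0.328863)/(1.520214) = 0.436327
z_1 = 0.436327: f = 0.072004, f' = 2.222018 → z_2 = 0.436327 - (0.072004)/(2.222018) = 0.403922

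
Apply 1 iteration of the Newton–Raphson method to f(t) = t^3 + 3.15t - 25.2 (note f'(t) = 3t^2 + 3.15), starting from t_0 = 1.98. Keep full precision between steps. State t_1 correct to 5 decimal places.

2.73115

t_0 = 1.980000: f = -11.200608, f' = 14.911200 → t_1 = 1.980000 - (-11.200608)/(14.911200) = 2.731154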